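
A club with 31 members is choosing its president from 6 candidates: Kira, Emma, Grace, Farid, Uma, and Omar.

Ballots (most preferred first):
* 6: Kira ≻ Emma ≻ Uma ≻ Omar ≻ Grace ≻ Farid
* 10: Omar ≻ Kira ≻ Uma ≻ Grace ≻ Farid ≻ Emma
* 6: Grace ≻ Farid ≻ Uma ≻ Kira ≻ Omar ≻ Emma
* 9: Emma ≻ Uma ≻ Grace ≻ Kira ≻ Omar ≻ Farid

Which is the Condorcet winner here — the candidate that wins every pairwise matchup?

Kira vs Emma: 22–9
Kira vs Grace: 16–15
Kira vs Farid: 25–6
Kira vs Uma: 16–15
Kira vs Omar: 21–10
Kira beats every other candidate.

Kira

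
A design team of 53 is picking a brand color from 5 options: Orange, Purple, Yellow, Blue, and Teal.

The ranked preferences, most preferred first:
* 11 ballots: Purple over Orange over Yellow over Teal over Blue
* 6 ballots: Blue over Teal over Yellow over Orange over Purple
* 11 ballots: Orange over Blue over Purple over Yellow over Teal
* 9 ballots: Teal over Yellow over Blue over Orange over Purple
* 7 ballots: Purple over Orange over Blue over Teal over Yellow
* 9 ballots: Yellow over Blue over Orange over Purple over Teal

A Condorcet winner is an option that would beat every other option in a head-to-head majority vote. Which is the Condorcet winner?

Orange

Orange vs Purple: 35–18
Orange vs Yellow: 29–24
Orange vs Blue: 29–24
Orange vs Teal: 38–15
Orange beats every other option.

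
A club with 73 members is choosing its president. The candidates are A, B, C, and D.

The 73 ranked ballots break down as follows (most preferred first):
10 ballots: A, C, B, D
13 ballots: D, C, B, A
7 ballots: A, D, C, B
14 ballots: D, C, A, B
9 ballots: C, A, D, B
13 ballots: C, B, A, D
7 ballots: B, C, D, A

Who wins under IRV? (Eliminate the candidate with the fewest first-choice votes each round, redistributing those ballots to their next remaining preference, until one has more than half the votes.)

C

Round 1: A 17, B 7, C 22, D 27. B eliminated.
Round 2: A 17, C 29, D 27. A eliminated.
Round 3: C 39, D 34. C has a majority (≥37).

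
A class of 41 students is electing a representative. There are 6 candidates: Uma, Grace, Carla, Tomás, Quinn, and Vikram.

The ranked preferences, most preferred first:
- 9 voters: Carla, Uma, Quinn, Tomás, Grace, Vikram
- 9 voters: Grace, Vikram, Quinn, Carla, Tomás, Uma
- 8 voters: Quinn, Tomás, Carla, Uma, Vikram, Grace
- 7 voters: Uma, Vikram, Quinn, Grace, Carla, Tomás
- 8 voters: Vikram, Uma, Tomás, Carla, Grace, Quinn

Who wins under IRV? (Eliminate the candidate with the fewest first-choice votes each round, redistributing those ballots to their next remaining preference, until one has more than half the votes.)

Vikram

Round 1: Uma 7, Grace 9, Carla 9, Tomás 0, Quinn 8, Vikram 8. Tomás eliminated.
Round 2: Uma 7, Grace 9, Carla 9, Quinn 8, Vikram 8. Uma eliminated.
Round 3: Grace 9, Carla 9, Quinn 8, Vikram 15. Quinn eliminated.
Round 4: Grace 9, Carla 17, Vikram 15. Grace eliminated.
Round 5: Carla 17, Vikram 24. Vikram has a majority (≥21).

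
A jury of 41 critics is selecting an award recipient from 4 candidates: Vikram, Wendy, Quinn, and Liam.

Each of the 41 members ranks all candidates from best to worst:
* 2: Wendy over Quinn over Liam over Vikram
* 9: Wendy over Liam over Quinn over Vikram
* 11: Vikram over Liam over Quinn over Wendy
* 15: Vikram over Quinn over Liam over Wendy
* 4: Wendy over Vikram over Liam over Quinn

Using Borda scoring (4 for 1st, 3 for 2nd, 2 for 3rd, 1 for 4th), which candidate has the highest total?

Vikram: 2×1 + 9×1 + 11×4 + 15×4 + 4×3 = 127
Wendy: 2×4 + 9×4 + 11×1 + 15×1 + 4×4 = 86
Quinn: 2×3 + 9×2 + 11×2 + 15×3 + 4×1 = 95
Liam: 2×2 + 9×3 + 11×3 + 15×2 + 4×2 = 102

Vikram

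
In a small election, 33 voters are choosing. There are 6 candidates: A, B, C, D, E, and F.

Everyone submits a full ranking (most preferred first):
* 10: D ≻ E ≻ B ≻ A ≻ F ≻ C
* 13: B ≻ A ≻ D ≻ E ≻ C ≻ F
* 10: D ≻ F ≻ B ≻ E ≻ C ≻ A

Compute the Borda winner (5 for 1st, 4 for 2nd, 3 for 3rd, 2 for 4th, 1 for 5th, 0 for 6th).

A: 10×2 + 13×4 + 10×0 = 72
B: 10×3 + 13×5 + 10×3 = 125
C: 10×0 + 13×1 + 10×1 = 23
D: 10×5 + 13×3 + 10×5 = 139
E: 10×4 + 13×2 + 10×2 = 86
F: 10×1 + 13×0 + 10×4 = 50

D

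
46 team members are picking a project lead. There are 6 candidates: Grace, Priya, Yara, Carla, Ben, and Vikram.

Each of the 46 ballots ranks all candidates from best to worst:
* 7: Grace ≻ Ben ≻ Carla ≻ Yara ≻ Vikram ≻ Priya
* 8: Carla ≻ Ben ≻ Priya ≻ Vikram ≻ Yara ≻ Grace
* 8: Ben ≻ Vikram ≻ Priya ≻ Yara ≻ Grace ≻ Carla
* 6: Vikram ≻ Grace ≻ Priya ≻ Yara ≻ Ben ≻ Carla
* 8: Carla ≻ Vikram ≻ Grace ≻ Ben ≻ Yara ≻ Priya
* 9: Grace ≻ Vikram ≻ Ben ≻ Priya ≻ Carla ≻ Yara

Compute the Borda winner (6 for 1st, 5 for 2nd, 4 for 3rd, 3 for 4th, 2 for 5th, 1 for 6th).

Vikram

Grace: 7×6 + 8×1 + 8×2 + 6×5 + 8×4 + 9×6 = 182
Priya: 7×1 + 8×4 + 8×4 + 6×4 + 8×1 + 9×3 = 130
Yara: 7×3 + 8×2 + 8×3 + 6×3 + 8×2 + 9×1 = 104
Carla: 7×4 + 8×6 + 8×1 + 6×1 + 8×6 + 9×2 = 156
Ben: 7×5 + 8×5 + 8×6 + 6×2 + 8×3 + 9×4 = 195
Vikram: 7×2 + 8×3 + 8×5 + 6×6 + 8×5 + 9×5 = 199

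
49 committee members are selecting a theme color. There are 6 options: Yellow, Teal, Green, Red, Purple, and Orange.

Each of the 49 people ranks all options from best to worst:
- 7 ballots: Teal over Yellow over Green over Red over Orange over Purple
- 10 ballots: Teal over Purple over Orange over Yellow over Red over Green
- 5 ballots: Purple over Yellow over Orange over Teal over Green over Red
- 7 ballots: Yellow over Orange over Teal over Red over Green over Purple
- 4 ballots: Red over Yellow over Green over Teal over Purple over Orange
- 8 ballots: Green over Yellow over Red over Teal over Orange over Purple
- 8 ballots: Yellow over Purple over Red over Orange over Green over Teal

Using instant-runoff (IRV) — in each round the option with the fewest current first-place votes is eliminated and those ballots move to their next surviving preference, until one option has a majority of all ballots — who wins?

Yellow

Round 1: Yellow 15, Teal 17, Green 8, Red 4, Purple 5, Orange 0. Orange eliminated.
Round 2: Yellow 15, Teal 17, Green 8, Red 4, Purple 5. Red eliminated.
Round 3: Yellow 19, Teal 17, Green 8, Purple 5. Purple eliminated.
Round 4: Yellow 24, Teal 17, Green 8. Green eliminated.
Round 5: Yellow 32, Teal 17. Yellow has a majority (≥25).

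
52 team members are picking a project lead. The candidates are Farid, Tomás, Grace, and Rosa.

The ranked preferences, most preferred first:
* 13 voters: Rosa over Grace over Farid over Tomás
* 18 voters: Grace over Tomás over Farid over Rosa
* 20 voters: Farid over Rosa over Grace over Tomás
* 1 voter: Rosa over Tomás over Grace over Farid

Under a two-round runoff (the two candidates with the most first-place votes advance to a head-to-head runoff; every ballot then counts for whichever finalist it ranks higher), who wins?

Round 1 first-place votes: Farid 20, Tomás 0, Grace 18, Rosa 14. Farid and Grace advance.
Runoff: Farid is ranked above Grace on 20 ballots, Grace above Farid on 32.

Grace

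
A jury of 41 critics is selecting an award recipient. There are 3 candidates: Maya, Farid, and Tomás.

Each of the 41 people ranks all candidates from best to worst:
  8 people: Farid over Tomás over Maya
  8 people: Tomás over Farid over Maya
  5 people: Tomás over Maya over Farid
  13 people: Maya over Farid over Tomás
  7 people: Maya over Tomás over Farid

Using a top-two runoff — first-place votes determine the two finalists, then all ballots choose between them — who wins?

Round 1 first-place votes: Maya 20, Farid 8, Tomás 13. Maya and Tomás advance.
Runoff: Maya is ranked above Tomás on 20 ballots, Tomás above Maya on 21.

Tomás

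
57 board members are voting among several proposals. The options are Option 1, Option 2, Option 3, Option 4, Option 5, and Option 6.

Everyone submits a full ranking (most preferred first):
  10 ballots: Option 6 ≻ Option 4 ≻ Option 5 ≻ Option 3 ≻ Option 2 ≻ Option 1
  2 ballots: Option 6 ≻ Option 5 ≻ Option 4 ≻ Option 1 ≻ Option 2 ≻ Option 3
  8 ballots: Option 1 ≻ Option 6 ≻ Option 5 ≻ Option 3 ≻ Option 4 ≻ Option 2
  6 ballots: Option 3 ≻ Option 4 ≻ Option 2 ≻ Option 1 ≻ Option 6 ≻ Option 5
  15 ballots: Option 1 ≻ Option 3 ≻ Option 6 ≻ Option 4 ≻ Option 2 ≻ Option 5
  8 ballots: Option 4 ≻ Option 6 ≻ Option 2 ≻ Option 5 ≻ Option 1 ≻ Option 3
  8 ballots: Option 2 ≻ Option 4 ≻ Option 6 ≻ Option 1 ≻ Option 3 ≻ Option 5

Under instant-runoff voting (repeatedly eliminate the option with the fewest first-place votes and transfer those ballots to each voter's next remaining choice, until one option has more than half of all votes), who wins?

Option 4

Round 1: Option 1 23, Option 2 8, Option 3 6, Option 4 8, Option 5 0, Option 6 12. Option 5 eliminated.
Round 2: Option 1 23, Option 2 8, Option 3 6, Option 4 8, Option 6 12. Option 3 eliminated.
Round 3: Option 1 23, Option 2 8, Option 4 14, Option 6 12. Option 2 eliminated.
Round 4: Option 1 23, Option 4 22, Option 6 12. Option 6 eliminated.
Round 5: Option 1 23, Option 4 34. Option 4 has a majority (≥29).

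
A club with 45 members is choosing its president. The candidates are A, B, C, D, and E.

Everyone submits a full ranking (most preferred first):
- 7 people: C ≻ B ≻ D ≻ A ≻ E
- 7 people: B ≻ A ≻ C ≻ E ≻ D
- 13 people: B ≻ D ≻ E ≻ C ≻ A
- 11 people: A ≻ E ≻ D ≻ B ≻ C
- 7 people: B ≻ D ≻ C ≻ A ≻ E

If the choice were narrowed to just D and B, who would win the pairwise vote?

B

D is ranked above B on 11 ballots; B above D on 34.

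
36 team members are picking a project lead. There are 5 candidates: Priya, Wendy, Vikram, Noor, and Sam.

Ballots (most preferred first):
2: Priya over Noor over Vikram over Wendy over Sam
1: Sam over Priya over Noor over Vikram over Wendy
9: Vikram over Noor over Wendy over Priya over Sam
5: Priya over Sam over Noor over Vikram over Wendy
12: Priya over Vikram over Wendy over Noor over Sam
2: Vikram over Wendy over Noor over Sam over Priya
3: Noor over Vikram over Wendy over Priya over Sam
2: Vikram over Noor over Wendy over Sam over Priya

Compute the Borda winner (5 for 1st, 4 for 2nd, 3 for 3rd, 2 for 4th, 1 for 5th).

Priya: 2×5 + 1×4 + 9×2 + 5×5 + 12×5 + 2×1 + 3×2 + 2×1 = 127
Wendy: 2×2 + 1×1 + 9×3 + 5×1 + 12×3 + 2×4 + 3×3 + 2×3 = 96
Vikram: 2×3 + 1×2 + 9×5 + 5×2 + 12×4 + 2×5 + 3×4 + 2×5 = 143
Noor: 2×4 + 1×3 + 9×4 + 5×3 + 12×2 + 2×3 + 3×5 + 2×4 = 115
Sam: 2×1 + 1×5 + 9×1 + 5×4 + 12×1 + 2×2 + 3×1 + 2×2 = 59

Vikram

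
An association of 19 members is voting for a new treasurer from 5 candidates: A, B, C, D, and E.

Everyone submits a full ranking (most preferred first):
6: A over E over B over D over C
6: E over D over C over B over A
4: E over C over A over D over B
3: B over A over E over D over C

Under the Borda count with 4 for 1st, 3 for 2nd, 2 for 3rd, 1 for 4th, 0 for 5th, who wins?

E

A: 6×4 + 6×0 + 4×2 + 3×3 = 41
B: 6×2 + 6×1 + 4×0 + 3×4 = 30
C: 6×0 + 6×2 + 4×3 + 3×0 = 24
D: 6×1 + 6×3 + 4×1 + 3×1 = 31
E: 6×3 + 6×4 + 4×4 + 3×2 = 64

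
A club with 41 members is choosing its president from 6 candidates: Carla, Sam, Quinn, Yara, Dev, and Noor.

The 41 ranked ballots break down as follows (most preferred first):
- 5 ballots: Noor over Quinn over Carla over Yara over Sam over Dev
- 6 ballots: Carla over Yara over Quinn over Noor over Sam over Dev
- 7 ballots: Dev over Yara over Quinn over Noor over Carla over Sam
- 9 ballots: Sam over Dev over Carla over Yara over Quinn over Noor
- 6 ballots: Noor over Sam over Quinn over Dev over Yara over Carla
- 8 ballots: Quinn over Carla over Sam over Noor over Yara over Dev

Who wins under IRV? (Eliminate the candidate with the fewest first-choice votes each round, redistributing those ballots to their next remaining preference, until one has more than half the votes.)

Round 1: Carla 6, Sam 9, Quinn 8, Yara 0, Dev 7, Noor 11. Yara eliminated.
Round 2: Carla 6, Sam 9, Quinn 8, Dev 7, Noor 11. Carla eliminated.
Round 3: Sam 9, Quinn 14, Dev 7, Noor 11. Dev eliminated.
Round 4: Sam 9, Quinn 21, Noor 11. Quinn has a majority (≥21).

Quinn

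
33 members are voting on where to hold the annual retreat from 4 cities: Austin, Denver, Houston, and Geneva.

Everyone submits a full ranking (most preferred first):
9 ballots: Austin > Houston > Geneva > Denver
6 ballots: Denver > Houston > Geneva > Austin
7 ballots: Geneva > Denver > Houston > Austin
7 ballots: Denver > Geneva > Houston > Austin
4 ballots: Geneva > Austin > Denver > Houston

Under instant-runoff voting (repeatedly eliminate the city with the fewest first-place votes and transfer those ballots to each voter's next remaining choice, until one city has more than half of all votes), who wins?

Round 1: Austin 9, Denver 13, Houston 0, Geneva 11. Houston eliminated.
Round 2: Austin 9, Denver 13, Geneva 11. Austin eliminated.
Round 3: Denver 13, Geneva 20. Geneva has a majority (≥17).

Geneva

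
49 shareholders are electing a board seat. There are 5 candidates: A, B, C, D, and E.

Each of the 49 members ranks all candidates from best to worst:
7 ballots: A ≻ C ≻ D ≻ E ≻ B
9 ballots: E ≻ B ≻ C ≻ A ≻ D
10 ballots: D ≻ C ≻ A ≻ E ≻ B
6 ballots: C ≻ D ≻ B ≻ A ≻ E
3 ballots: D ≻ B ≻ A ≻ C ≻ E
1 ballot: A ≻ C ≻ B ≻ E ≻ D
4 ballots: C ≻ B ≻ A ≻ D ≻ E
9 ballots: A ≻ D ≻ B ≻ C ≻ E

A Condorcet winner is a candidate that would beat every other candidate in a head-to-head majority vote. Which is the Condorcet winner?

C vs A: 29–20
C vs B: 28–21
C vs D: 27–22
C vs E: 40–9
C beats every other candidate.

C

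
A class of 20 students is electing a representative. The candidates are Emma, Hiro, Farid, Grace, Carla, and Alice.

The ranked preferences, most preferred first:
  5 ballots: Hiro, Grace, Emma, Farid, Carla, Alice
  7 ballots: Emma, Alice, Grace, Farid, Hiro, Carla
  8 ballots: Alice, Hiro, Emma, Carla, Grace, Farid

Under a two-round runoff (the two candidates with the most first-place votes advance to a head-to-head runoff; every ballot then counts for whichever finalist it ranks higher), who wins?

Round 1 first-place votes: Emma 7, Hiro 5, Farid 0, Grace 0, Carla 0, Alice 8. Alice and Emma advance.
Runoff: Alice is ranked above Emma on 8 ballots, Emma above Alice on 12.

Emma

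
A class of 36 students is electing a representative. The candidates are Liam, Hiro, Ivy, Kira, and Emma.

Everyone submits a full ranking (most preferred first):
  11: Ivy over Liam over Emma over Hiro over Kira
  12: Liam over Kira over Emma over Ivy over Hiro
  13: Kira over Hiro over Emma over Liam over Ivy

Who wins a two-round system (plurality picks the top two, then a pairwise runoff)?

Liam

Round 1 first-place votes: Liam 12, Hiro 0, Ivy 11, Kira 13, Emma 0. Kira and Liam advance.
Runoff: Kira is ranked above Liam on 13 ballots, Liam above Kira on 23.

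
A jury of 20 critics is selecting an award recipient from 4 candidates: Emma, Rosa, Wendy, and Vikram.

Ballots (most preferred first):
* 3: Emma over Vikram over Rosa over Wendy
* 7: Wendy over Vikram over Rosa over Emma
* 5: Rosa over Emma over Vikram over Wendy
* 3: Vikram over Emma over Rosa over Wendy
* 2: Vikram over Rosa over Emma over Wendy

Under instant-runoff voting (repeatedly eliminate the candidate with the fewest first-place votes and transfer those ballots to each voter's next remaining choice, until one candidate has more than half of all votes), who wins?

Vikram

Round 1: Emma 3, Rosa 5, Wendy 7, Vikram 5. Emma eliminated.
Round 2: Rosa 5, Wendy 7, Vikram 8. Rosa eliminated.
Round 3: Wendy 7, Vikram 13. Vikram has a majority (≥11).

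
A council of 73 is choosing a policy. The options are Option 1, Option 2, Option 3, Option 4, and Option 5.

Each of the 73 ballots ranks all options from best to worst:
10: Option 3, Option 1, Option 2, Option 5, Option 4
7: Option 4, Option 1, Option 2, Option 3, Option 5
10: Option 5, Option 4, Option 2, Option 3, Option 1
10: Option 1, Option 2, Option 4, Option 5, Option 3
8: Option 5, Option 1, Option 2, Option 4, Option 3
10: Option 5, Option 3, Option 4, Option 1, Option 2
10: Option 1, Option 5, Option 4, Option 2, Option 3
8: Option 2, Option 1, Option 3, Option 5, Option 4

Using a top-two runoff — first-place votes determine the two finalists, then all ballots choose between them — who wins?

Round 1 first-place votes: Option 1 20, Option 2 8, Option 3 10, Option 4 7, Option 5 28. Option 5 and Option 1 advance.
Runoff: Option 5 is ranked above Option 1 on 28 ballots, Option 1 above Option 5 on 45.

Option 1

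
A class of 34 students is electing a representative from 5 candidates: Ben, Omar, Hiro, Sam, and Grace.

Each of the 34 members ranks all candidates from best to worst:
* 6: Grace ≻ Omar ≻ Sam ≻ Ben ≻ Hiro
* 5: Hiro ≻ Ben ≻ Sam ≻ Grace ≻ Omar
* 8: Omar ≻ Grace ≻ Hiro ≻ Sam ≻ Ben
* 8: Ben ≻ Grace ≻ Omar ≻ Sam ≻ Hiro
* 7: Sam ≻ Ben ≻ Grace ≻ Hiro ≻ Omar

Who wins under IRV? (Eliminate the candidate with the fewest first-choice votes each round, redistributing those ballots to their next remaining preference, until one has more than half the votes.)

Round 1: Ben 8, Omar 8, Hiro 5, Sam 7, Grace 6. Hiro eliminated.
Round 2: Ben 13, Omar 8, Sam 7, Grace 6. Grace eliminated.
Round 3: Ben 13, Omar 14, Sam 7. Sam eliminated.
Round 4: Ben 20, Omar 14. Ben has a majority (≥18).

Ben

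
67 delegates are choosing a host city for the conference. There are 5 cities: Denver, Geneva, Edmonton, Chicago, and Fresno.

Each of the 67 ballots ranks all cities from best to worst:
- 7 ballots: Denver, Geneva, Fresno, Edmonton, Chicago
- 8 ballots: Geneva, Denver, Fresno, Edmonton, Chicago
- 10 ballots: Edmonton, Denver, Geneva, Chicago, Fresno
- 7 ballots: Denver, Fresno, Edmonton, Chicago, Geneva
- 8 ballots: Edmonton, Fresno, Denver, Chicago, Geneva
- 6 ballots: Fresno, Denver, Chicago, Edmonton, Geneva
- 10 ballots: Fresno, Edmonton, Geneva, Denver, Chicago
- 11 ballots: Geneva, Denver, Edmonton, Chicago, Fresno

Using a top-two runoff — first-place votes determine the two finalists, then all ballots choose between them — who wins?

Edmonton

Round 1 first-place votes: Denver 14, Geneva 19, Edmonton 18, Chicago 0, Fresno 16. Geneva and Edmonton advance.
Runoff: Geneva is ranked above Edmonton on 26 ballots, Edmonton above Geneva on 41.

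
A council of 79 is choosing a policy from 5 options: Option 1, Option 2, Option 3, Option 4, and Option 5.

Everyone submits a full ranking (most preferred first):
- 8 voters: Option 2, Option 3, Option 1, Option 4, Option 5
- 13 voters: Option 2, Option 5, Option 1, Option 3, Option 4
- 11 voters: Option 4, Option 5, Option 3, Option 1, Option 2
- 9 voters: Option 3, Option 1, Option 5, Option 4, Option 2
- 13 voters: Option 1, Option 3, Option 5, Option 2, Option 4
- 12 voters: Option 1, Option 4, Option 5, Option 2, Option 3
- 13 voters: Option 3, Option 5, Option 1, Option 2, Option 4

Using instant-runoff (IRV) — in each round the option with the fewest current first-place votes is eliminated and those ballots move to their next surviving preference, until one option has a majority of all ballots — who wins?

Round 1: Option 1 25, Option 2 21, Option 3 22, Option 4 11, Option 5 0. Option 5 eliminated.
Round 2: Option 1 25, Option 2 21, Option 3 22, Option 4 11. Option 4 eliminated.
Round 3: Option 1 25, Option 2 21, Option 3 33. Option 2 eliminated.
Round 4: Option 1 38, Option 3 41. Option 3 has a majority (≥40).

Option 3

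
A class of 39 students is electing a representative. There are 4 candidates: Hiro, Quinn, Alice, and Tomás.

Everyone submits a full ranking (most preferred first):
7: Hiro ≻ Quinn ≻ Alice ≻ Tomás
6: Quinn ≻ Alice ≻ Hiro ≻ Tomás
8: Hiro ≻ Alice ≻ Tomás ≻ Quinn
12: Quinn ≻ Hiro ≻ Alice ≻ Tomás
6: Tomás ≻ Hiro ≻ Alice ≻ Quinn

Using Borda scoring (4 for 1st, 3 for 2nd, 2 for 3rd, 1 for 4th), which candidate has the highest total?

Hiro

Hiro: 7×4 + 6×2 + 8×4 + 12×3 + 6×3 = 126
Quinn: 7×3 + 6×4 + 8×1 + 12×4 + 6×1 = 107
Alice: 7×2 + 6×3 + 8×3 + 12×2 + 6×2 = 92
Tomás: 7×1 + 6×1 + 8×2 + 12×1 + 6×4 = 65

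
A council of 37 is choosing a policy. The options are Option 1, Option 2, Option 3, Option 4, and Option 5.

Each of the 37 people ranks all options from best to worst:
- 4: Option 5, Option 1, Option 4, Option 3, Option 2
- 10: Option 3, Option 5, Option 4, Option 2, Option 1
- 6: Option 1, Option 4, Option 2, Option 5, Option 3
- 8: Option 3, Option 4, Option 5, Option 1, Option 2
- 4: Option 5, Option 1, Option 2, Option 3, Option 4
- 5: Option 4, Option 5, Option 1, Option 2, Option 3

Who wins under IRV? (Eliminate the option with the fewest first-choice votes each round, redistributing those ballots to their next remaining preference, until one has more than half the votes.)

Round 1: Option 1 6, Option 2 0, Option 3 18, Option 4 5, Option 5 8. Option 2 eliminated.
Round 2: Option 1 6, Option 3 18, Option 4 5, Option 5 8. Option 4 eliminated.
Round 3: Option 1 6, Option 3 18, Option 5 13. Option 1 eliminated.
Round 4: Option 3 18, Option 5 19. Option 5 has a majority (≥19).

Option 5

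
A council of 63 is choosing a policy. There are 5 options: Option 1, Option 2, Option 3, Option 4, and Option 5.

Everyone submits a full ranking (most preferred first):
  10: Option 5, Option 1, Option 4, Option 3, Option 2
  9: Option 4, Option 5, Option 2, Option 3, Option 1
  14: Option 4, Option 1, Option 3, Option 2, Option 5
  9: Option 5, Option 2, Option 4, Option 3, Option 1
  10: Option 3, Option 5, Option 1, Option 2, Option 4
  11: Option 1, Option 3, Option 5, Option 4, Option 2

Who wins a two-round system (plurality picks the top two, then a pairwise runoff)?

Round 1 first-place votes: Option 1 11, Option 2 0, Option 3 10, Option 4 23, Option 5 19. Option 4 and Option 5 advance.
Runoff: Option 4 is ranked above Option 5 on 23 ballots, Option 5 above Option 4 on 40.

Option 5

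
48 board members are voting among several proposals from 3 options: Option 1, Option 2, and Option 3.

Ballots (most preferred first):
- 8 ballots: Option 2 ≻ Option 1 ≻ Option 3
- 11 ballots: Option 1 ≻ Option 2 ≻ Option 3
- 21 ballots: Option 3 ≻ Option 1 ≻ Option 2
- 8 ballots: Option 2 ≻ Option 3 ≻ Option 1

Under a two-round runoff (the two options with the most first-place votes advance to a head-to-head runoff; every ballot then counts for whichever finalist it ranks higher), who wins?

Round 1 first-place votes: Option 1 11, Option 2 16, Option 3 21. Option 3 and Option 2 advance.
Runoff: Option 3 is ranked above Option 2 on 21 ballots, Option 2 above Option 3 on 27.

Option 2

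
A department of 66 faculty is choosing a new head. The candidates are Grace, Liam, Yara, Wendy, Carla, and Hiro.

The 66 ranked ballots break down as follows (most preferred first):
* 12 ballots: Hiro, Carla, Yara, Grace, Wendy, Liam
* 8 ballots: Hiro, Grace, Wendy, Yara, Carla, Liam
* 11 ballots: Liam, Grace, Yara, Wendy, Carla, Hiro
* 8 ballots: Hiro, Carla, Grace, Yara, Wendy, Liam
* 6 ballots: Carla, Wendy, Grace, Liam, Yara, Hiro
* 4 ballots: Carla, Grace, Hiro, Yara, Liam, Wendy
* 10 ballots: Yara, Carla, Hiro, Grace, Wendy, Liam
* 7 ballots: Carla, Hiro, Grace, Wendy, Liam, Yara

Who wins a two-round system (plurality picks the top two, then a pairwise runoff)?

Carla

Round 1 first-place votes: Grace 0, Liam 11, Yara 10, Wendy 0, Carla 17, Hiro 28. Hiro and Carla advance.
Runoff: Hiro is ranked above Carla on 28 ballots, Carla above Hiro on 38.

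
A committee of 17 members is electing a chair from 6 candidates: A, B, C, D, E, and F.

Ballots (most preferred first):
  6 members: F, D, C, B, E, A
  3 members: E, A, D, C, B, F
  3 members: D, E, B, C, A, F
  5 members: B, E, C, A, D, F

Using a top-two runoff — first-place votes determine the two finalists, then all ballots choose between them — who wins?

Round 1 first-place votes: A 0, B 5, C 0, D 3, E 3, F 6. F and B advance.
Runoff: F is ranked above B on 6 ballots, B above F on 11.

B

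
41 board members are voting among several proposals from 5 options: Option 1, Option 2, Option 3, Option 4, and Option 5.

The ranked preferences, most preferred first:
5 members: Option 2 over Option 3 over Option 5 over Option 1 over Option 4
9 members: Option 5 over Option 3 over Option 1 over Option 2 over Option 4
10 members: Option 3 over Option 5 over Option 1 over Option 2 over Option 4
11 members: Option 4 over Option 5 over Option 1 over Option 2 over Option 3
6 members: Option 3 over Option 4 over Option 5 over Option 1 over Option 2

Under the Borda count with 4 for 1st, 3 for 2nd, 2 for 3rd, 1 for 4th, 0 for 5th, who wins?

Option 1: 5×1 + 9×2 + 10×2 + 11×2 + 6×1 = 71
Option 2: 5×4 + 9×1 + 10×1 + 11×1 + 6×0 = 50
Option 3: 5×3 + 9×3 + 10×4 + 11×0 + 6×4 = 106
Option 4: 5×0 + 9×0 + 10×0 + 11×4 + 6×3 = 62
Option 5: 5×2 + 9×4 + 10×3 + 11×3 + 6×2 = 121

Option 5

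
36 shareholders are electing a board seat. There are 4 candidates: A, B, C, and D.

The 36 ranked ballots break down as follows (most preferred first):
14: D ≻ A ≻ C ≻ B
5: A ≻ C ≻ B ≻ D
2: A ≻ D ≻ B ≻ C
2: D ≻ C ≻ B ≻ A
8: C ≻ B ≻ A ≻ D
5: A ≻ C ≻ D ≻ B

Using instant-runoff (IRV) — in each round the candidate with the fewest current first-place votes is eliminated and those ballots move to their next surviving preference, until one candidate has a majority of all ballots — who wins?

A

Round 1: A 12, B 0, C 8, D 16. B eliminated.
Round 2: A 12, C 8, D 16. C eliminated.
Round 3: A 20, D 16. A has a majority (≥19).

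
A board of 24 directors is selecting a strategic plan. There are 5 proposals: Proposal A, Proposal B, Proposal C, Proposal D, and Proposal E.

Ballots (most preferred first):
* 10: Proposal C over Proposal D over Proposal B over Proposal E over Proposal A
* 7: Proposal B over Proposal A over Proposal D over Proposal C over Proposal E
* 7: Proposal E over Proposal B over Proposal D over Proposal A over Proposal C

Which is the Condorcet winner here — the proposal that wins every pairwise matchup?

Proposal B

Proposal B vs Proposal A: 24–0
Proposal B vs Proposal C: 14–10
Proposal B vs Proposal D: 14–10
Proposal B vs Proposal E: 17–7
Proposal B beats every other proposal.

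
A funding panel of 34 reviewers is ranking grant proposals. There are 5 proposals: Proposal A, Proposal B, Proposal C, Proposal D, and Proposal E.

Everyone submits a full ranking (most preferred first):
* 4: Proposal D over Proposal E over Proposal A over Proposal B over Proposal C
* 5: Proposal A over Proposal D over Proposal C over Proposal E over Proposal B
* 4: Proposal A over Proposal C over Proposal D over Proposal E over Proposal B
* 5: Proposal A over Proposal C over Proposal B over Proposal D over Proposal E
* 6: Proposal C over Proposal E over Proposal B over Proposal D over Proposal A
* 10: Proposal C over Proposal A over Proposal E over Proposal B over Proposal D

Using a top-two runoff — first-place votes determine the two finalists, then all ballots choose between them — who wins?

Proposal A

Round 1 first-place votes: Proposal A 14, Proposal B 0, Proposal C 16, Proposal D 4, Proposal E 0. Proposal C and Proposal A advance.
Runoff: Proposal C is ranked above Proposal A on 16 ballots, Proposal A above Proposal C on 18.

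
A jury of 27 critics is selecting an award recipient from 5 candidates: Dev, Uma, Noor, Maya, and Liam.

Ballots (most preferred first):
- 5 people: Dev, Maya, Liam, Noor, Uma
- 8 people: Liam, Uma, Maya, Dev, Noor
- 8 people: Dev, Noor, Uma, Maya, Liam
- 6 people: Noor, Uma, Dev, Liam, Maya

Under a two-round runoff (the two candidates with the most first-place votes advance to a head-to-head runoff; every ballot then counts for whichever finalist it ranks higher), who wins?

Dev

Round 1 first-place votes: Dev 13, Uma 0, Noor 6, Maya 0, Liam 8. Dev and Liam advance.
Runoff: Dev is ranked above Liam on 19 ballots, Liam above Dev on 8.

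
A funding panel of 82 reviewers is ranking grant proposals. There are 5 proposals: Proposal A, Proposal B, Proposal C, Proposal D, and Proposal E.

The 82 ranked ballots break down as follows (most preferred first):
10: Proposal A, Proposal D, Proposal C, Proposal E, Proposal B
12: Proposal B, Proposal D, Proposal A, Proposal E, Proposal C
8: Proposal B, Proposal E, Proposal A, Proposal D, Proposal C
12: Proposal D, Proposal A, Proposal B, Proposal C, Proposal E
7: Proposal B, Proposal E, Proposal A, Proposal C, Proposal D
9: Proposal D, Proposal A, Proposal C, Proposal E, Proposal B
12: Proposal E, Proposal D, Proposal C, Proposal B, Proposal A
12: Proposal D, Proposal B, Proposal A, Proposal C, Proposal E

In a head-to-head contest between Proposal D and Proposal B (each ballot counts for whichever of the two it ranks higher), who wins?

Proposal D

Proposal D is ranked above Proposal B on 55 ballots; Proposal B above Proposal D on 27.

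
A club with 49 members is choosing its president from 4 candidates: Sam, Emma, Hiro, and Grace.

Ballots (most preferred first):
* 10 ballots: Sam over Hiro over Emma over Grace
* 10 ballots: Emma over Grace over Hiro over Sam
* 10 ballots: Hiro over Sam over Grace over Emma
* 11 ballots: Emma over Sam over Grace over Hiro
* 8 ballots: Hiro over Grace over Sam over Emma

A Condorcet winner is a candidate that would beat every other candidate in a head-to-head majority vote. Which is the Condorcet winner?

Hiro vs Sam: 28–21
Hiro vs Emma: 28–21
Hiro vs Grace: 28–21
Hiro beats every other candidate.

Hiro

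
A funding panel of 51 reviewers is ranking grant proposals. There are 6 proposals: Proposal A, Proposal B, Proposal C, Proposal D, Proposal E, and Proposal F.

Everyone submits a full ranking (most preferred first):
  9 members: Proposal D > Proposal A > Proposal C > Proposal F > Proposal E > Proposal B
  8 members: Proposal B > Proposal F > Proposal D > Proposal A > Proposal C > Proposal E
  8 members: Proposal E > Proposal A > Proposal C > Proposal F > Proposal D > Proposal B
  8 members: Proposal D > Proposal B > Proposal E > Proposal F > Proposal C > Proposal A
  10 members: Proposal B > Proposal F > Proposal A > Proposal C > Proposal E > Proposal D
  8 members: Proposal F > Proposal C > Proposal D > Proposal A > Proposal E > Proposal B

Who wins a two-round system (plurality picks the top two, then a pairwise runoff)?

Proposal D

Round 1 first-place votes: Proposal A 0, Proposal B 18, Proposal C 0, Proposal D 17, Proposal E 8, Proposal F 8. Proposal B and Proposal D advance.
Runoff: Proposal B is ranked above Proposal D on 18 ballots, Proposal D above Proposal B on 33.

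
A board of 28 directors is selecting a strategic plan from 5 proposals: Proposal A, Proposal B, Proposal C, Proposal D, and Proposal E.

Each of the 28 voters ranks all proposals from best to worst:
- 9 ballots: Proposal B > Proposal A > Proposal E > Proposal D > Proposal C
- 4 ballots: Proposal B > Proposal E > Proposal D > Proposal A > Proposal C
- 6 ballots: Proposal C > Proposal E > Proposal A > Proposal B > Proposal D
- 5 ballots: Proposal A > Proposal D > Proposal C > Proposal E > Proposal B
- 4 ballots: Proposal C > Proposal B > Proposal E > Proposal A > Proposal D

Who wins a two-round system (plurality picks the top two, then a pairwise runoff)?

Proposal C

Round 1 first-place votes: Proposal A 5, Proposal B 13, Proposal C 10, Proposal D 0, Proposal E 0. Proposal B and Proposal C advance.
Runoff: Proposal B is ranked above Proposal C on 13 ballots, Proposal C above Proposal B on 15.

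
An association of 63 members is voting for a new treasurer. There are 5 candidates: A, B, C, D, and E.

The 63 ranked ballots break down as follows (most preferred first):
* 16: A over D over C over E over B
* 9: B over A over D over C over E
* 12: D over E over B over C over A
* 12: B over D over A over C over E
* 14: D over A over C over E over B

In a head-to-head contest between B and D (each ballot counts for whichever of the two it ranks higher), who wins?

D

B is ranked above D on 21 ballots; D above B on 42.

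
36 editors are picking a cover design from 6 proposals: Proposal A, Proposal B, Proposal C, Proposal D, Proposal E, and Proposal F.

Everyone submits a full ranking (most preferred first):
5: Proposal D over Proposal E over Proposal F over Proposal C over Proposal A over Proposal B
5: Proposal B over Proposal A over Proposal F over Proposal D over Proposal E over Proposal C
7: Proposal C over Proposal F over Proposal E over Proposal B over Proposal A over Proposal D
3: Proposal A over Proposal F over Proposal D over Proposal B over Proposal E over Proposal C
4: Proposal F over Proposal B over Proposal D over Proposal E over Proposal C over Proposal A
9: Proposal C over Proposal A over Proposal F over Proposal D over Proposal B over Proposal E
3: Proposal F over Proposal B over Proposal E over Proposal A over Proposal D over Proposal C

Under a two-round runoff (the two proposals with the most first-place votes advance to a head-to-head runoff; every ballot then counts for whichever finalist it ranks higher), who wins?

Round 1 first-place votes: Proposal A 3, Proposal B 5, Proposal C 16, Proposal D 5, Proposal E 0, Proposal F 7. Proposal C and Proposal F advance.
Runoff: Proposal C is ranked above Proposal F on 16 ballots, Proposal F above Proposal C on 20.

Proposal F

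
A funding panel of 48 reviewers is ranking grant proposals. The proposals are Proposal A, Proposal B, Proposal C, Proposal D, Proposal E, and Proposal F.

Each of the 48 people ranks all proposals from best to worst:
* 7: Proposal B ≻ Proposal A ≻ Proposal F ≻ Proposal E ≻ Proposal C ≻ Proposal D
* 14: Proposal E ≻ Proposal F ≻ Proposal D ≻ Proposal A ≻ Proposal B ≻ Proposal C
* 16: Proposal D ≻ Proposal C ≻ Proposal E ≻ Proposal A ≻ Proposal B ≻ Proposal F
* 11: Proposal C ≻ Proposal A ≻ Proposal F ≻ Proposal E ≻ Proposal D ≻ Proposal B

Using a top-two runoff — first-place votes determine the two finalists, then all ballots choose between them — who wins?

Proposal E

Round 1 first-place votes: Proposal A 0, Proposal B 7, Proposal C 11, Proposal D 16, Proposal E 14, Proposal F 0. Proposal D and Proposal E advance.
Runoff: Proposal D is ranked above Proposal E on 16 ballots, Proposal E above Proposal D on 32.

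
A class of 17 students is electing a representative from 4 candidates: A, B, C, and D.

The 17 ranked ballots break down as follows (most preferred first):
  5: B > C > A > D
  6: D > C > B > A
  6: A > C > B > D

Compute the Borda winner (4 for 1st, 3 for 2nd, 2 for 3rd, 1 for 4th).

C

A: 5×2 + 6×1 + 6×4 = 40
B: 5×4 + 6×2 + 6×2 = 44
C: 5×3 + 6×3 + 6×3 = 51
D: 5×1 + 6×4 + 6×1 = 35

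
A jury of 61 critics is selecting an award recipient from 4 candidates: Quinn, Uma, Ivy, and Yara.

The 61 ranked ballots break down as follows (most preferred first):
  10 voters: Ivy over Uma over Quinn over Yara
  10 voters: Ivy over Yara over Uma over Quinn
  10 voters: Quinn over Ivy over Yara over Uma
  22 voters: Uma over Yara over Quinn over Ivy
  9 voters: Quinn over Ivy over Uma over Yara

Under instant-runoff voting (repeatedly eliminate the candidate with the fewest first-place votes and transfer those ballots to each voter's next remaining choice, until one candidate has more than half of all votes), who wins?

Round 1: Quinn 19, Uma 22, Ivy 20, Yara 0. Yara eliminated.
Round 2: Quinn 19, Uma 22, Ivy 20. Quinn eliminated.
Round 3: Uma 22, Ivy 39. Ivy has a majority (≥31).

Ivy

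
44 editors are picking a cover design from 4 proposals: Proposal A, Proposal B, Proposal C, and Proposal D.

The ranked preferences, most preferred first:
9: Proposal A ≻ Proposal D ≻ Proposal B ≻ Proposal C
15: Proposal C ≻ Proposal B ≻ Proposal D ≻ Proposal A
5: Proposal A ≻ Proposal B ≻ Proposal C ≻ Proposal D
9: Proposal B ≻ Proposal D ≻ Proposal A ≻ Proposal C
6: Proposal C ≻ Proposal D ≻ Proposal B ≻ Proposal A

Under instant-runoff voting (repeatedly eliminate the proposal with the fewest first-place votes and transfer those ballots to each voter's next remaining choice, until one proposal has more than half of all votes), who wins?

Round 1: Proposal A 14, Proposal B 9, Proposal C 21, Proposal D 0. Proposal D eliminated.
Round 2: Proposal A 14, Proposal B 9, Proposal C 21. Proposal B eliminated.
Round 3: Proposal A 23, Proposal C 21. Proposal A has a majority (≥23).

Proposal A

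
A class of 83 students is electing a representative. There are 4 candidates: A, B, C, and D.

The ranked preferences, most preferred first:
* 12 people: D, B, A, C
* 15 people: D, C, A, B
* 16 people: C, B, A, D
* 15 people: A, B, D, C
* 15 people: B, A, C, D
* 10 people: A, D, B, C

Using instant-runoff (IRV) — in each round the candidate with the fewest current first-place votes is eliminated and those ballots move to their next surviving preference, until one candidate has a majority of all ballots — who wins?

Round 1: A 25, B 15, C 16, D 27. B eliminated.
Round 2: A 40, C 16, D 27. C eliminated.
Round 3: A 56, D 27. A has a majority (≥42).

A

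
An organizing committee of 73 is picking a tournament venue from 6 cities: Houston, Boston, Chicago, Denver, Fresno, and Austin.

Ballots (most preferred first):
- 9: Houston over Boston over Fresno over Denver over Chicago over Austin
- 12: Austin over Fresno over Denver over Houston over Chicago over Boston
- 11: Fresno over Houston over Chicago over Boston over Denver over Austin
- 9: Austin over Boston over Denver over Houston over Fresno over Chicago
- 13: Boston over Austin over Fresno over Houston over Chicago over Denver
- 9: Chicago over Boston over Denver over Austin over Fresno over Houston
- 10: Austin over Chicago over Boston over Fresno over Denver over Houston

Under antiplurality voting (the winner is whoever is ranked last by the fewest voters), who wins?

Last-place votes: Houston 19, Boston 12, Chicago 9, Denver 13, Fresno 0, Austin 20.

Fresno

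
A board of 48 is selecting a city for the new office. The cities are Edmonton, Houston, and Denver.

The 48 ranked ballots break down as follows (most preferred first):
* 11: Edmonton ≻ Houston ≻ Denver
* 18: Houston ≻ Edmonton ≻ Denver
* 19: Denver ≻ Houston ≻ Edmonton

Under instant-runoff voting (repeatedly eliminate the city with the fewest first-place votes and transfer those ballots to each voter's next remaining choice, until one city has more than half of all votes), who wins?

Round 1: Edmonton 11, Houston 18, Denver 19. Edmonton eliminated.
Round 2: Houston 29, Denver 19. Houston has a majority (≥25).

Houston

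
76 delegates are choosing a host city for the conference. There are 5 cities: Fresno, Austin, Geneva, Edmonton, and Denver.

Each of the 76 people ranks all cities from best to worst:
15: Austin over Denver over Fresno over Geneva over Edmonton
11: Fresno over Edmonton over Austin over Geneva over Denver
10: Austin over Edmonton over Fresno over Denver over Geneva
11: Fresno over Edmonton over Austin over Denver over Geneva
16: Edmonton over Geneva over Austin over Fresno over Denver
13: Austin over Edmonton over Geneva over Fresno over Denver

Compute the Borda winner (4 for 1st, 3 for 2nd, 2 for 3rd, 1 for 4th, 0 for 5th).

Fresno: 15×2 + 11×4 + 10×2 + 11×4 + 16×1 + 13×1 = 167
Austin: 15×4 + 11×2 + 10×4 + 11×2 + 16×2 + 13×4 = 228
Geneva: 15×1 + 11×1 + 10×0 + 11×0 + 16×3 + 13×2 = 100
Edmonton: 15×0 + 11×3 + 10×3 + 11×3 + 16×4 + 13×3 = 199
Denver: 15×3 + 11×0 + 10×1 + 11×1 + 16×0 + 13×0 = 66

Austin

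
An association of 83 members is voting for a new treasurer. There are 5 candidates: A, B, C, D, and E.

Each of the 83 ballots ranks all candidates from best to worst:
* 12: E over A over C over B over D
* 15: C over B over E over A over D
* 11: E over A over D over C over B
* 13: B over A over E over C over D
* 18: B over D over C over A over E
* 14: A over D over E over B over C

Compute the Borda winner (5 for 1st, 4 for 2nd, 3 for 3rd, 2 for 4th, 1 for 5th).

A

A: 12×4 + 15×2 + 11×4 + 13×4 + 18×2 + 14×5 = 280
B: 12×2 + 15×4 + 11×1 + 13×5 + 18×5 + 14×2 = 278
C: 12×3 + 15×5 + 11×2 + 13×2 + 18×3 + 14×1 = 227
D: 12×1 + 15×1 + 11×3 + 13×1 + 18×4 + 14×4 = 201
E: 12×5 + 15×3 + 11×5 + 13×3 + 18×1 + 14×3 = 259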